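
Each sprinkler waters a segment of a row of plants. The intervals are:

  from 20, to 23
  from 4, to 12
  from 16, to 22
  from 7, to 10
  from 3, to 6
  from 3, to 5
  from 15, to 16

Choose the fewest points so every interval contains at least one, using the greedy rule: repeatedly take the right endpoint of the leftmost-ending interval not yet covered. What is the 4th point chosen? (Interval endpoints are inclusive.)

Sorted: [3,5] [3,6] [7,10] [4,12] [15,16] [16,22] [20,23]
{[3,5],[3,6]} hit by 5; {[7,10],[4,12]} hit by 10; {[15,16],[16,22]} hit by 16; {[20,23]} hit by 23.
Points: 5, 10, 16, 23 (4 total).

23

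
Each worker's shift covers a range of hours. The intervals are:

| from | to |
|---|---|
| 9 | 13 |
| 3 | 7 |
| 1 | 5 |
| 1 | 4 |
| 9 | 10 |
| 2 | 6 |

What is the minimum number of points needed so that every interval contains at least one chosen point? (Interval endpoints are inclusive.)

2

Sorted: [1,4] [1,5] [2,6] [3,7] [9,10] [9,13]
{[1,4],[1,5],[2,6],[3,7]} hit by 4; {[9,10],[9,13]} hit by 10.
Points: 4, 10 (2 total).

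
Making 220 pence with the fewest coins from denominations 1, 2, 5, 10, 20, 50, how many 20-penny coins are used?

Greedy: take as many of the largest coin as possible, then repeat with the remainder.
220 = 4×50 + 1×20
Count of 20: 1

1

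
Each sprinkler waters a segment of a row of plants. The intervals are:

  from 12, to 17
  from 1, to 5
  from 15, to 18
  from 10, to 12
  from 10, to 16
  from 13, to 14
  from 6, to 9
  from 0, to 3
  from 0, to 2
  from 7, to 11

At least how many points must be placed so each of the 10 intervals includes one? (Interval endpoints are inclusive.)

Sorted: [0,2] [0,3] [1,5] [6,9] [7,11] [10,12] [13,14] [10,16] [12,17] [15,18]
{[0,2],[0,3],[1,5]} hit by 2; {[6,9],[7,11]} hit by 9; {[10,12]} hit by 12; {[13,14],[10,16],[12,17]} hit by 14; {[15,18]} hit by 18.
Points: 2, 9, 12, 14, 18 (5 total).

5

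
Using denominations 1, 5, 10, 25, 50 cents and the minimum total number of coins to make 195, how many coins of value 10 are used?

2

195 = 3×50 + 1×25 + 2×10
Count of 10: 2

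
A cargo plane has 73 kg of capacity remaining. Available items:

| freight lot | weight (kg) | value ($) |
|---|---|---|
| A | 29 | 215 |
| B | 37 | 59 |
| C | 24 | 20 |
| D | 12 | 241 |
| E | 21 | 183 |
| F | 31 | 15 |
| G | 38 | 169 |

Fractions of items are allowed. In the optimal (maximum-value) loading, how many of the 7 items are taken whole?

3

Greedy by value/weight ratio, highest first.
Ratios (sorted): D 20.08, E 8.71, A 7.41, G 4.45, B 1.59, C 0.83, F 0.48
take D (12 @ 241); take E (21 @ 183); take A (29 @ 215); take 11/38 of G → 48.92. Capacity used 73/73.
3 item(s) taken whole; one partial (take 11/38 of G).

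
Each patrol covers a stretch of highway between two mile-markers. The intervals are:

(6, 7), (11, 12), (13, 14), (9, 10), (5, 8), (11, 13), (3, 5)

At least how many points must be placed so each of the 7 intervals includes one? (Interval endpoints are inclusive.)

Sorted: [3,5] [6,7] [5,8] [9,10] [11,12] [11,13] [13,14]
{[3,5]} hit by 5; {[6,7],[5,8]} hit by 7; {[9,10]} hit by 10; {[11,12],[11,13]} hit by 12; {[13,14]} hit by 14.
Points: 5, 7, 10, 12, 14 (5 total).

5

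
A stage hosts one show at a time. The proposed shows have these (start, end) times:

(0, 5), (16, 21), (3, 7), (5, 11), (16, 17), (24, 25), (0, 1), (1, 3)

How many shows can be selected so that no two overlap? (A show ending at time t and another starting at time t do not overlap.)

Sort by end time and greedily take each interval whose start is ≥ the last chosen end.
By end time: (0,1), (1,3), (0,5), (3,7), (5,11), (16,17), (16,21), (24,25).
Pick (0,1); next start ≥ 1 → (1,3); next start ≥ 3 → (3,7); next start ≥ 7 → (16,17); next start ≥ 17 → (24,25).
Selected 5 shows.

5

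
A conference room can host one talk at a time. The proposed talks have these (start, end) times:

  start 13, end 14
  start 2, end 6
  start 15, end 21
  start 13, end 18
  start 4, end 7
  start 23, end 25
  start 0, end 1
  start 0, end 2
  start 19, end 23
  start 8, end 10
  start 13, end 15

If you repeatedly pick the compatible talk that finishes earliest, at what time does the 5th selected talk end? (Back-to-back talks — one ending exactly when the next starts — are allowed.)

21

By end time: (0,1), (0,2), (2,6), (4,7), (8,10), (13,14), (13,15), (13,18), (15,21), (19,23), (23,25).
Pick (0,1); next start ≥ 1 → (2,6); next start ≥ 6 → (8,10); next start ≥ 10 → (13,14); next start ≥ 14 → (15,21); next start ≥ 21 → (23,25).
Selected: (0,1) (2,6) (8,10) (13,14) (15,21) (23,25)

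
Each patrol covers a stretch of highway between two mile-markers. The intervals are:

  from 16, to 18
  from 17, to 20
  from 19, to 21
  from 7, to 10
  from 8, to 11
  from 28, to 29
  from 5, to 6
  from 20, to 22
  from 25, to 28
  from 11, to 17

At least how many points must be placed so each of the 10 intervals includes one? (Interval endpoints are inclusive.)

5

By right end: [5,6]  [7,10]  [8,11]  [11,17]  [16,18]  [17,20]  [19,21]  [20,22]  [25,28]  [28,29]
[5,6] uncovered → point at 6; [7,10] uncovered → point at 10; [11,17] uncovered → point at 17; [19,21] uncovered → point at 21; [25,28] uncovered → point at 28.
Points: 6, 10, 17, 21, 28 (5 total).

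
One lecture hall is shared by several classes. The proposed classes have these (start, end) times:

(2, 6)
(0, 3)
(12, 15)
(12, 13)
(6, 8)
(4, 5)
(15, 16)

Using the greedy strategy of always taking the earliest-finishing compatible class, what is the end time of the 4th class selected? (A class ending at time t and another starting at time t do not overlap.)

13

Greedy by earliest finish: after sorting by end time, pick each interval compatible with the last pick.
Sorted by end: (0,3)  (4,5)  (2,6)  (6,8)  (12,13)  (12,15)  (15,16)
take (0,3); take (4,5); take (6,8); take (12,13); skip (12,15); take (15,16).
Selected: (0,3) (4,5) (6,8) (12,13) (15,16)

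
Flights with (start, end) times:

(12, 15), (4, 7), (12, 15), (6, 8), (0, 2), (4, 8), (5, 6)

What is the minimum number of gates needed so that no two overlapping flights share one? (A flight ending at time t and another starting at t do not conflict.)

3

Count concurrent intervals with a sweep; the peak is the room count.
starts: [0, 4, 4, 5, 6, 12, 12]
ends:   [2, 6, 7, 8, 8, 15, 15]
s0→1 e2→0 s4→1 s4→2 s5→3  — peak 3.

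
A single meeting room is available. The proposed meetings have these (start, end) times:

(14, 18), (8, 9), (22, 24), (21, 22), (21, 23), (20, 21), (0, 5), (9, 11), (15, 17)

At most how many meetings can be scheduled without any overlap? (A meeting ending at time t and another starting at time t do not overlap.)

Sort by end time and greedily take each interval whose start is ≥ the last chosen end.
By end time: (0,5), (8,9), (9,11), (15,17), (14,18), (20,21), (21,22), (21,23), (22,24).
Pick (0,5); next start ≥ 5 → (8,9); next start ≥ 9 → (9,11); next start ≥ 11 → (15,17); next start ≥ 17 → (20,21); next start ≥ 21 → (21,22); next start ≥ 22 → (22,24).
Selected 7 meetings.

7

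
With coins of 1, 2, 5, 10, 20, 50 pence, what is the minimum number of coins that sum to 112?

4

Greedy: take as many of the largest coin as possible, then repeat with the remainder.
112 − 2×50→12 − 1×10→2 − 1×2→0
Total coins = 2 + 1 + 1 = 4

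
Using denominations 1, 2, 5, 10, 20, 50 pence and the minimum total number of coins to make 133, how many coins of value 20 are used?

1

Greedy: take as many of the largest coin as possible, then repeat with the remainder.
133 = 2×50 + 1×20 + 1×10 + 1×2 + 1×1
Count of 20: 1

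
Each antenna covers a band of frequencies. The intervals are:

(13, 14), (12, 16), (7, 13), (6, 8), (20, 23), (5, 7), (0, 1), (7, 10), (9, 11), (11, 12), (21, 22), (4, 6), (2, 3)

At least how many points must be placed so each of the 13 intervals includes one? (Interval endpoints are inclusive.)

7

Process intervals by earliest right end; each time one isn't hit yet, stab at its right endpoint.
Sorted: [0,1] [2,3] [4,6] [5,7] [6,8] [7,10] [9,11] [11,12] [7,13] [13,14] [12,16] [21,22] [20,23]
{[0,1]} hit by 1; {[2,3]} hit by 3; {[4,6],[5,7],[6,8]} hit by 6; {[7,10],[9,11]} hit by 10; {[11,12],[7,13]} hit by 12; {[13,14],[12,16]} hit by 14; {[21,22],[20,23]} hit by 22.
Points: 1, 3, 6, 10, 12, 14, 22 (7 total).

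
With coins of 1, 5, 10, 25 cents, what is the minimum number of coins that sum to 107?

Greedy: take as many of the largest coin as possible, then repeat with the remainder.
107 − 4×25→7 − 1×5→2 − 2×1→0
Total coins = 4 + 1 + 2 = 7

7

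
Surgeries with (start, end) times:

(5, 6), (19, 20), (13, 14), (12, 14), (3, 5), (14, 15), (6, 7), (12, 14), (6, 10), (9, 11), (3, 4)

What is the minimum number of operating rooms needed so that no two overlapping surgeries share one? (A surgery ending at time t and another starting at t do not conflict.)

The answer is the maximum number of intervals overlapping at any instant.
starts: [3, 3, 5, 6, 6, 9, 12, 12, 13, 14, 19]
ends:   [4, 5, 6, 7, 10, 11, 14, 14, 14, 15, 20]
s3→1 s3→2 e4→1 e5→0 s5→1 e6→0 s6→1 s6→2 e7→1 s9→2 e10→1 e11→0 s12→1 s12→2 s13→3  — peak 3.

3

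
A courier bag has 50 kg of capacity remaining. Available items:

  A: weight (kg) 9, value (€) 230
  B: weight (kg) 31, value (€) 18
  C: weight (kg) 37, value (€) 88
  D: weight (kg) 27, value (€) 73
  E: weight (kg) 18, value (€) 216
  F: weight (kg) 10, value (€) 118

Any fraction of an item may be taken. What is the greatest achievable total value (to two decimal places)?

Order: A (230/9=25.56) > E (216/18=12.00) > F (118/10=11.80) > D (73/27=2.70) > C (88/37=2.38) > B (18/31=0.58)
Fill: take A (9 @ 230) → take E (18 @ 216) → take F (10 @ 118) → take 13/27 of D → 35.15; 50/50 used.
Total value = 599.15

599.15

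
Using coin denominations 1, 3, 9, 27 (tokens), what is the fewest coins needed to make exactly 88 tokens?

Use the largest denomination that fits, subtract, and repeat.
88 = 3×27 + 2×3 + 1×1
Total coins = 3 + 2 + 1 = 6

6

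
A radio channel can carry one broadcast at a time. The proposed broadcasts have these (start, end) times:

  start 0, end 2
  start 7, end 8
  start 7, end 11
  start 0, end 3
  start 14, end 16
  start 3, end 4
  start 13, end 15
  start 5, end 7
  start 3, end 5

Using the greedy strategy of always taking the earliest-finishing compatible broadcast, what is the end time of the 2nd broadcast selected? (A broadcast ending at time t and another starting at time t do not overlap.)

4

By end time: (0,2), (0,3), (3,4), (3,5), (5,7), (7,8), (7,11), (13,15), (14,16).
Pick (0,2); next start ≥ 2 → (3,4); next start ≥ 4 → (5,7); next start ≥ 7 → (7,8); next start ≥ 8 → (13,15).
Selected: (0,2) (3,4) (5,7) (7,8) (13,15)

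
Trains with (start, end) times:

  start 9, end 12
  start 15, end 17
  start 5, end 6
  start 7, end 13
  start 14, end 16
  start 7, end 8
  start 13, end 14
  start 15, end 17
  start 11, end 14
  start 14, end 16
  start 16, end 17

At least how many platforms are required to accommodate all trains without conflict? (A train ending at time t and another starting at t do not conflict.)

4

Events (time:±→running): 5:+→1 6:-→0 7:+→1 7:+→2 8:-→1 9:+→2 11:+→3 12:-→2 13:-→1 13:+→2 14:-→1 14:-→0 14:+→1 14:+→2 15:+→3 15:+→4 … peak 4.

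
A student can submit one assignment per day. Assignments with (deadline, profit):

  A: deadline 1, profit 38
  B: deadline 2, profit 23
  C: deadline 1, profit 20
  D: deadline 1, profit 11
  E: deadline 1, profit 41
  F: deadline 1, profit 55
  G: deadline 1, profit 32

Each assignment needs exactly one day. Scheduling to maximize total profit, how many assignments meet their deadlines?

Sort by profit descending; place each in the latest free slot ≤ its deadline.
By profit: F(d1,55), E(d1,41), A(d1,38), G(d1,32), B(d2,23), C(d1,20), D(d1,11)
F→slot 1; E skipped; A skipped; G skipped; B→slot 2; C skipped; D skipped.
2 of 7 scheduled.

2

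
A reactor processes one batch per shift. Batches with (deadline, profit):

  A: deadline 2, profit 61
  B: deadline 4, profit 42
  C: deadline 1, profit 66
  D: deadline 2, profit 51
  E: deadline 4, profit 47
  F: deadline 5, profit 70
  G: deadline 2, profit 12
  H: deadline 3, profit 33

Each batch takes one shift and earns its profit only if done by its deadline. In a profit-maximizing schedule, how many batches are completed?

5

Take jobs in profit order; each goes to the latest open slot no later than its deadline.
Profit order: F=70 C=66 A=61 D=51 E=47 B=42 H=33 G=12
Assign: F→slot 5, C→slot 1, A→slot 2, D skipped, E→slot 4, B→slot 3, H skipped, G skipped.
Slots: [1:C] [2:A] [3:B] [4:E] [5:F]
5 of 8 scheduled.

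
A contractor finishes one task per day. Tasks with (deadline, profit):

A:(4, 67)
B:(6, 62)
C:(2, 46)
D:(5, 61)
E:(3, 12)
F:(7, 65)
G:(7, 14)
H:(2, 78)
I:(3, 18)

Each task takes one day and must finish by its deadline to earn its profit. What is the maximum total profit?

397

By profit: H(d2,78), A(d4,67), F(d7,65), B(d6,62), D(d5,61), C(d2,46), I(d3,18), G(d7,14), E(d3,12)
H→slot 2; A→slot 4; F→slot 7; B→slot 6; D→slot 5; C→slot 1; I→slot 3; G skipped; E skipped.
Profit = 46 + 78 + 18 + 67 + 61 + 62 + 65 = 397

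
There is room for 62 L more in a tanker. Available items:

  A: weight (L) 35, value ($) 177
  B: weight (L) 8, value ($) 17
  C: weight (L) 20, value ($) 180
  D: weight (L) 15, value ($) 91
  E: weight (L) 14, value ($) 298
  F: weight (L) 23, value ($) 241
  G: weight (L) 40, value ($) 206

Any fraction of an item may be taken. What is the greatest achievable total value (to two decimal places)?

749.33

Sort by value per unit weight and fill in that order.
Ratios (sorted): E 21.29, F 10.48, C 9.00, D 6.07, G 5.15, A 5.06, B 2.12
take E (14 @ 298); take F (23 @ 241); take C (20 @ 180); take 5/15 of D → 30.33. Capacity used 62/62.
Total value = 749.33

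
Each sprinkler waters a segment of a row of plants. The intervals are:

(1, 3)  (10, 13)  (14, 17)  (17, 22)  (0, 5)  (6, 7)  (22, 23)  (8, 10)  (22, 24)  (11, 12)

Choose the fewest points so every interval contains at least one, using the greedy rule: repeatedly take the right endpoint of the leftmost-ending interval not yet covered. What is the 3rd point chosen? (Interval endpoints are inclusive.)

10

Process intervals by earliest right end; each time one isn't hit yet, stab at its right endpoint.
By right end: [1,3]  [0,5]  [6,7]  [8,10]  [11,12]  [10,13]  [14,17]  [17,22]  [22,23]  [22,24]
[1,3] uncovered → point at 3; [6,7] uncovered → point at 7; [8,10] uncovered → point at 10; [11,12] uncovered → point at 12; [14,17] uncovered → point at 17; [22,23] uncovered → point at 23.
Points: 3, 7, 10, 12, 17, 23 (6 total).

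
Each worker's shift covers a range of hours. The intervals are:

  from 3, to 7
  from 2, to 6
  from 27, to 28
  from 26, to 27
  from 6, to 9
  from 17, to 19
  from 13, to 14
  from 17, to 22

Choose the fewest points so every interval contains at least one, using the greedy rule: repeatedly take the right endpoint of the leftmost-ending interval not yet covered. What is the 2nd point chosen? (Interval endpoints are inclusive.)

Sort by right endpoint; whenever an interval is uncovered, place a point at its right end.
Sorted: [2,6] [3,7] [6,9] [13,14] [17,19] [17,22] [26,27] [27,28]
{[2,6],[3,7],[6,9]} hit by 6; {[13,14]} hit by 14; {[17,19],[17,22]} hit by 19; {[26,27],[27,28]} hit by 27.
Points: 6, 14, 19, 27 (4 total).

14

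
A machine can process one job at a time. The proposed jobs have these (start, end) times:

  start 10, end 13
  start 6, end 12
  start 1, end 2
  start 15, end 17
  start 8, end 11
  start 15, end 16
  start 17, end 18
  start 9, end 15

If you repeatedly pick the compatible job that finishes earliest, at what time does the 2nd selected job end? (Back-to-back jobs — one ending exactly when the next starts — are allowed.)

11

By end time: (1,2), (8,11), (6,12), (10,13), (9,15), (15,16), (15,17), (17,18).
Pick (1,2); next start ≥ 2 → (8,11); next start ≥ 11 → (15,16); next start ≥ 16 → (17,18).
Selected: (1,2) (8,11) (15,16) (17,18)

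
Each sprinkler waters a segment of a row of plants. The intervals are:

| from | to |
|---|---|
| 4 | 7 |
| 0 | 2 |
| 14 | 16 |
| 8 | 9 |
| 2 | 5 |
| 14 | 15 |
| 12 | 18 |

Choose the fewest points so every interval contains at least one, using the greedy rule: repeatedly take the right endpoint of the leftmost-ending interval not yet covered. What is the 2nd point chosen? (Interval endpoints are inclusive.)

7

By right end: [0,2]  [2,5]  [4,7]  [8,9]  [14,15]  [14,16]  [12,18]
[0,2] uncovered → point at 2; [4,7] uncovered → point at 7; [8,9] uncovered → point at 9; [14,15] uncovered → point at 15.
Points: 2, 7, 9, 15 (4 total).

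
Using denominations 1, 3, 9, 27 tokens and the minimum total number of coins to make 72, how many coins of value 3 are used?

0

Use the largest denomination that fits, subtract, and repeat.
72 = 2×27 + 2×9
Count of 3: 0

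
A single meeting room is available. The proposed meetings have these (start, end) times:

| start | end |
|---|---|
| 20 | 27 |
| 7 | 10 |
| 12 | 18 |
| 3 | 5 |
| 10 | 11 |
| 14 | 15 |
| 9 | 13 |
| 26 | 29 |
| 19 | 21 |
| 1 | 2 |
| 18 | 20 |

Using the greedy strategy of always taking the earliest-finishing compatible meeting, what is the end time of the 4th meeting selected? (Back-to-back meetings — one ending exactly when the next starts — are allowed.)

11

By end time: (1,2), (3,5), (7,10), (10,11), (9,13), (14,15), (12,18), (18,20), (19,21), (20,27), (26,29).
Pick (1,2); next start ≥ 2 → (3,5); next start ≥ 5 → (7,10); next start ≥ 10 → (10,11); next start ≥ 11 → (14,15); next start ≥ 15 → (18,20); next start ≥ 20 → (20,27).
Selected: (1,2) (3,5) (7,10) (10,11) (14,15) (18,20) (20,27)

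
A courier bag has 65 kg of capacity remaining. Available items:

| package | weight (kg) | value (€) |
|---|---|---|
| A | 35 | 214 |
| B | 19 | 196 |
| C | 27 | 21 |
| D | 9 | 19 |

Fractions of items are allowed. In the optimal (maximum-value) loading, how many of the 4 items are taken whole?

Ratios (sorted): B 10.32, A 6.11, D 2.11, C 0.78
take B (19 @ 196); take A (35 @ 214); take D (9 @ 19); take 2/27 of C → 1.56. Capacity used 65/65.
3 item(s) taken whole; one partial (take 2/27 of C).

3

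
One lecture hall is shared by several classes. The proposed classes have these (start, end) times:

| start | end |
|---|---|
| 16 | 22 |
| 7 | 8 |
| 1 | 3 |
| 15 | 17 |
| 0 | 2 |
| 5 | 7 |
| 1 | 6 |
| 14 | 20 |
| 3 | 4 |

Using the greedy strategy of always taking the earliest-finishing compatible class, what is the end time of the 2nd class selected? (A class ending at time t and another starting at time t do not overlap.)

Order by finish time; keep every interval that doesn't clash with the previous kept one.
By end time: (0,2), (1,3), (3,4), (1,6), (5,7), (7,8), (15,17), (14,20), (16,22).
Pick (0,2); next start ≥ 2 → (3,4); next start ≥ 4 → (5,7); next start ≥ 7 → (7,8); next start ≥ 8 → (15,17).
Selected: (0,2) (3,4) (5,7) (7,8) (15,17)

4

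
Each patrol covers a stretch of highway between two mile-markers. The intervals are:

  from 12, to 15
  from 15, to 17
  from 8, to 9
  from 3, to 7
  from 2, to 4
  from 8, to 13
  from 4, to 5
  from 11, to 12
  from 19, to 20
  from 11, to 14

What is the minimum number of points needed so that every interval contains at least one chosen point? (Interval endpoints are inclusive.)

Process intervals by earliest right end; each time one isn't hit yet, stab at its right endpoint.
Sorted: [2,4] [4,5] [3,7] [8,9] [11,12] [8,13] [11,14] [12,15] [15,17] [19,20]
{[2,4],[4,5],[3,7]} hit by 4; {[8,9]} hit by 9; {[11,12],[8,13],[11,14],[12,15]} hit by 12; {[15,17]} hit by 17; {[19,20]} hit by 20.
Points: 4, 9, 12, 17, 20 (5 total).

5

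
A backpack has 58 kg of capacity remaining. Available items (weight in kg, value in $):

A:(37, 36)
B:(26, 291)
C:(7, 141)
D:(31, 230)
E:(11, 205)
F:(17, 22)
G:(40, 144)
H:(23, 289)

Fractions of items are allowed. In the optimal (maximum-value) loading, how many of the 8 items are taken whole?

3

Greedy by value/weight ratio, highest first.
Ratios (sorted): C 20.14, E 18.64, H 12.57, B 11.19, D 7.42, G 3.60, F 1.29, A 0.97
take C (7 @ 141); take E (11 @ 205); take H (23 @ 289); take 17/26 of B → 190.27. Capacity used 58/58.
3 item(s) taken whole; one partial (take 17/26 of B).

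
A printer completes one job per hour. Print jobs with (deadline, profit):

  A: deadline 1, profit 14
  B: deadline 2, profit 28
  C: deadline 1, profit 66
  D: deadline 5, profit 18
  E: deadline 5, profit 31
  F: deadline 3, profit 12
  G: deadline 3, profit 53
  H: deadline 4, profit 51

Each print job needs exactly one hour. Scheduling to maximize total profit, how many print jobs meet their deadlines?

5

Sort by profit descending; place each in the latest free slot ≤ its deadline.
Profit order: C=66 G=53 H=51 E=31 B=28 D=18 A=14 F=12
Assign: C→slot 1, G→slot 3, H→slot 4, E→slot 5, B→slot 2, D skipped, A skipped, F skipped.
Slots: [1:C] [2:B] [3:G] [4:H] [5:E]
5 of 8 scheduled.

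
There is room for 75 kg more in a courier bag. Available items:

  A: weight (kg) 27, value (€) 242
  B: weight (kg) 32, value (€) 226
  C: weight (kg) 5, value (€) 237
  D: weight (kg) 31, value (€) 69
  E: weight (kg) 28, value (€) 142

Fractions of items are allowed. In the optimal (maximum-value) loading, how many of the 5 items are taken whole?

Order: C (237/5=47.40) > A (242/27=8.96) > B (226/32=7.06) > E (142/28=5.07) > D (69/31=2.23)
Fill: take C (5 @ 237) → take A (27 @ 242) → take B (32 @ 226) → take 11/28 of E → 55.79; 75/75 used.
3 item(s) taken whole; one partial (take 11/28 of E).

3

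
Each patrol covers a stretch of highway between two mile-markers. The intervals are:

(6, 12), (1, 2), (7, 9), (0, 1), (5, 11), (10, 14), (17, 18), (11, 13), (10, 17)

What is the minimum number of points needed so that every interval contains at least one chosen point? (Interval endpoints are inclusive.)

Process intervals by earliest right end; each time one isn't hit yet, stab at its right endpoint.
By right end: [0,1]  [1,2]  [7,9]  [5,11]  [6,12]  [11,13]  [10,14]  [10,17]  [17,18]
[0,1] uncovered → point at 1; [7,9] uncovered → point at 9; [11,13] uncovered → point at 13; [17,18] uncovered → point at 18.
Points: 1, 9, 13, 18 (4 total).

4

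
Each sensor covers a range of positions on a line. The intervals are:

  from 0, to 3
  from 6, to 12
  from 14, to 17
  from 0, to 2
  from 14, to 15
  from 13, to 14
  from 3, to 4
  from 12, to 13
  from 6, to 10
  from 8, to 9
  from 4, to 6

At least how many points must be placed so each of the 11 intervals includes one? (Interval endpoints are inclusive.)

5

Sort by right endpoint; whenever an interval is uncovered, place a point at its right end.
Sorted: [0,2] [0,3] [3,4] [4,6] [8,9] [6,10] [6,12] [12,13] [13,14] [14,15] [14,17]
{[0,2],[0,3]} hit by 2; {[3,4],[4,6]} hit by 4; {[8,9],[6,10],[6,12]} hit by 9; {[12,13],[13,14]} hit by 13; {[14,15],[14,17]} hit by 15.
Points: 2, 4, 9, 13, 15 (5 total).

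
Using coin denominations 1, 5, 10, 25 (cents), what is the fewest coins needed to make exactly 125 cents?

Greedy: take as many of the largest coin as possible, then repeat with the remainder.
125 − 5×25→0
Total coins = 5 = 5

5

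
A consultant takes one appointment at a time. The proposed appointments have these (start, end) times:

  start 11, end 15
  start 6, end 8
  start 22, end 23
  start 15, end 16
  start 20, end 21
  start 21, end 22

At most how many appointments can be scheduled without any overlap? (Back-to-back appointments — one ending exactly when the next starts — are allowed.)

6

Sorted by end: (6,8)  (11,15)  (15,16)  (20,21)  (21,22)  (22,23)
take (6,8); take (11,15); take (15,16); take (20,21); take (21,22); take (22,23).
Selected 6 appointments.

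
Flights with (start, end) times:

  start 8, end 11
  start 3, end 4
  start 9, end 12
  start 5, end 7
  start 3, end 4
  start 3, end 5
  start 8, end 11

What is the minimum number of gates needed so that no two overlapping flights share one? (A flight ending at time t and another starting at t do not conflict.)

Count concurrent intervals with a sweep; the peak is the room count.
Events (time:±→running): 3:+→1 3:+→2 3:+→3 … peak 3.

3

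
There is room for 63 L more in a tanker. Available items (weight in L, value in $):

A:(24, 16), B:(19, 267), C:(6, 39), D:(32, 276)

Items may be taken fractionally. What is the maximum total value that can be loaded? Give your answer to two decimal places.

Ratios (sorted): B 14.05, D 8.62, C 6.50, A 0.67
take B (19 @ 267); take D (32 @ 276); take C (6 @ 39); take 6/24 of A → 4.00. Capacity used 63/63.
Total value = 586.00

586.00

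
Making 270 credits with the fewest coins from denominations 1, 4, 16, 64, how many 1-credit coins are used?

2

270 − 4×64→14 − 3×4→2 − 2×1→0
Count of 1: 2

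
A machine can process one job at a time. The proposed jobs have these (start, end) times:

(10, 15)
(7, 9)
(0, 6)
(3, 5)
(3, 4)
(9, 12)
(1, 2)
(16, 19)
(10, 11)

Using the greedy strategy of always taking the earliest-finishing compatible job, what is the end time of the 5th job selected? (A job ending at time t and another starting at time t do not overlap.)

19

Sorted by end: (1,2)  (3,4)  (3,5)  (0,6)  (7,9)  (10,11)  (9,12)  (10,15)  (16,19)
take (1,2); take (3,4); take (7,9); take (10,11); take (16,19).
Selected: (1,2) (3,4) (7,9) (10,11) (16,19)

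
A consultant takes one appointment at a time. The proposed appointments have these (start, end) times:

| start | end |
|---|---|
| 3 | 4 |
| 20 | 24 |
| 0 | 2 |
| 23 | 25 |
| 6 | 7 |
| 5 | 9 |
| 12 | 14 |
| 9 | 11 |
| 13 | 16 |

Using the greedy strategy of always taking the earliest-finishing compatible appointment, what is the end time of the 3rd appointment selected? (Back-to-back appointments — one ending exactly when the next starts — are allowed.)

Sorted by end: (0,2)  (3,4)  (6,7)  (5,9)  (9,11)  (12,14)  (13,16)  (20,24)  (23,25)
take (0,2); take (3,4); take (6,7); skip (5,9); take (9,11); take (12,14); take (20,24).
Selected: (0,2) (3,4) (6,7) (9,11) (12,14) (20,24)

7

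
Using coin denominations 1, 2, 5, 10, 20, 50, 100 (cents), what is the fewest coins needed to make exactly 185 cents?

185 = 1×100 + 1×50 + 1×20 + 1×10 + 1×5
Total coins = 1 + 1 + 1 + 1 + 1 = 5

5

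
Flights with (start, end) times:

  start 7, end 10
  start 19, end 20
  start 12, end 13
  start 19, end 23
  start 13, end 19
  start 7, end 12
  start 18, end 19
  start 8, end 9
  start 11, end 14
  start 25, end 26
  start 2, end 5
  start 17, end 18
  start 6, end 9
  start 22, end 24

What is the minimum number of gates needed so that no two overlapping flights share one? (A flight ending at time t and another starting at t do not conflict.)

4

Count concurrent intervals with a sweep; the peak is the room count.
starts: [2, 6, 7, 7, 8, 11, 12, 13, 17, 18, 19, 19, 22, 25]
ends:   [5, 9, 9, 10, 12, 13, 14, 18, 19, 19, 20, 23, 24, 26]
s2→1 e5→0 s6→1 s7→2 s7→3 s8→4  — peak 4.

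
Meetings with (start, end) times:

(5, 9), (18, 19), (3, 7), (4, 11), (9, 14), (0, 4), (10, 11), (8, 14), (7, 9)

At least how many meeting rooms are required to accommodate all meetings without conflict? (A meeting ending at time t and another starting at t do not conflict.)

Count concurrent intervals with a sweep; the peak is the room count.
Events (time:±→running): 0:+→1 3:+→2 4:-→1 4:+→2 5:+→3 7:-→2 7:+→3 8:+→4 … peak 4.

4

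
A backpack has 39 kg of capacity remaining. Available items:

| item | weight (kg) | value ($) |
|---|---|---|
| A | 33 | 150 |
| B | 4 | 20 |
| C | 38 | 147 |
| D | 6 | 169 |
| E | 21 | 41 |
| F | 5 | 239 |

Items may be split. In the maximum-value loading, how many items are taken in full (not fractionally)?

3

Greedy by value/weight ratio, highest first.
Order: F (239/5=47.80) > D (169/6=28.17) > B (20/4=5.00) > A (150/33=4.55) > C (147/38=3.87) > E (41/21=1.95)
Fill: take F (5 @ 239) → take D (6 @ 169) → take B (4 @ 20) → take 24/33 of A → 109.09; 39/39 used.
3 item(s) taken whole; one partial (take 24/33 of A).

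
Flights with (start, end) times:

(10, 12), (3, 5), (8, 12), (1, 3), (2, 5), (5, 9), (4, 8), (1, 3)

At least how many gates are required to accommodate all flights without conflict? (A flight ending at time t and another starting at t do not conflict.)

3

Count concurrent intervals with a sweep; the peak is the room count.
starts: [1, 1, 2, 3, 4, 5, 8, 10]
ends:   [3, 3, 5, 5, 8, 9, 12, 12]
s1→1 s1→2 s2→3  — peak 3.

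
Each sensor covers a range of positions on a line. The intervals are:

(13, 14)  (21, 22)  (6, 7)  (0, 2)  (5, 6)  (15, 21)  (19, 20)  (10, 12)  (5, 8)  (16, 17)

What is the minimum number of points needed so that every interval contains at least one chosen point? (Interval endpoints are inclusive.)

Sort by right endpoint; whenever an interval is uncovered, place a point at its right end.
By right end: [0,2]  [5,6]  [6,7]  [5,8]  [10,12]  [13,14]  [16,17]  [19,20]  [15,21]  [21,22]
[0,2] uncovered → point at 2; [5,6] uncovered → point at 6; [10,12] uncovered → point at 12; [13,14] uncovered → point at 14; [16,17] uncovered → point at 17; [19,20] uncovered → point at 20; [21,22] uncovered → point at 22.
Points: 2, 6, 12, 14, 17, 20, 22 (7 total).

7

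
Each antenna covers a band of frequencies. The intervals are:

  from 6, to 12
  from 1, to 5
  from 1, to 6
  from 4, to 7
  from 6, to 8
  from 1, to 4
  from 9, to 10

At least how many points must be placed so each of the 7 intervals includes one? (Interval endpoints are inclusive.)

Sorted: [1,4] [1,5] [1,6] [4,7] [6,8] [9,10] [6,12]
{[1,4],[1,5],[1,6],[4,7]} hit by 4; {[6,8]} hit by 8; {[9,10],[6,12]} hit by 10.
Points: 4, 8, 10 (3 total).

3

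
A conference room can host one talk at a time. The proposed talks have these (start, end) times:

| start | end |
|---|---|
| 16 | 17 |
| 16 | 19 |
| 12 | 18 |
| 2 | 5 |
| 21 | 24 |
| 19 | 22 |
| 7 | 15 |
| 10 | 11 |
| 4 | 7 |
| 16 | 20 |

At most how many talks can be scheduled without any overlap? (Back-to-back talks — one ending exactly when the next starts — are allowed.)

Order by finish time; keep every interval that doesn't clash with the previous kept one.
Sorted by end: (2,5)  (4,7)  (10,11)  (7,15)  (16,17)  (12,18)  (16,19)  (16,20)  (19,22)  (21,24)
take (2,5); take (10,11); take (16,17); skip (16,20); take (19,22).
Selected 4 talks.

4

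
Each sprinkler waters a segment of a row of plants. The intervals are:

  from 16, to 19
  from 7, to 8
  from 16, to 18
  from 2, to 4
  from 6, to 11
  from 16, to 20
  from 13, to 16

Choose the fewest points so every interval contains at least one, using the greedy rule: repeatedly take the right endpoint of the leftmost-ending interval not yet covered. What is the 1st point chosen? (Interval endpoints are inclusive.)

Process intervals by earliest right end; each time one isn't hit yet, stab at its right endpoint.
Sorted: [2,4] [7,8] [6,11] [13,16] [16,18] [16,19] [16,20]
{[2,4]} hit by 4; {[7,8],[6,11]} hit by 8; {[13,16],[16,18],[16,19],[16,20]} hit by 16.
Points: 4, 8, 16 (3 total).

4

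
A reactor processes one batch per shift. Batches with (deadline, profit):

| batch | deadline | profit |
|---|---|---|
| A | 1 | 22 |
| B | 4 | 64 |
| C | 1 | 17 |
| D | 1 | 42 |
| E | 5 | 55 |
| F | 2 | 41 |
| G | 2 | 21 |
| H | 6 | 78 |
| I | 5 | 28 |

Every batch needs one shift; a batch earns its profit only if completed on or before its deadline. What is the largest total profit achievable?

308

Profit order: H=78 B=64 E=55 D=42 F=41 I=28 A=22 G=21 C=17
Assign: H→slot 6, B→slot 4, E→slot 5, D→slot 1, F→slot 2, I→slot 3, A skipped, G skipped, C skipped.
Slots: [1:D] [2:F] [3:I] [4:B] [5:E] [6:H]
Profit = 42 + 41 + 28 + 64 + 55 + 78 = 308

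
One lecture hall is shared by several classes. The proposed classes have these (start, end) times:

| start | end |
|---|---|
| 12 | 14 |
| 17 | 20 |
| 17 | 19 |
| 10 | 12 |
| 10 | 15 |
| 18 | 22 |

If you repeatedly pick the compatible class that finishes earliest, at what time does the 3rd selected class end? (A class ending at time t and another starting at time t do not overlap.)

19

Greedy by earliest finish: after sorting by end time, pick each interval compatible with the last pick.
By end time: (10,12), (12,14), (10,15), (17,19), (17,20), (18,22).
Pick (10,12); next start ≥ 12 → (12,14); next start ≥ 14 → (17,19).
Selected: (10,12) (12,14) (17,19)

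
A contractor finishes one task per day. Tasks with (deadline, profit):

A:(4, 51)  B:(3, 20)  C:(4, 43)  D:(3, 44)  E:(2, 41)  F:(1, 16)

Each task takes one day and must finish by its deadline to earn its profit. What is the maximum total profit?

Take jobs in profit order; each goes to the latest open slot no later than its deadline.
By profit: A(d4,51), D(d3,44), C(d4,43), E(d2,41), B(d3,20), F(d1,16)
A→slot 4; D→slot 3; C→slot 2; E→slot 1; B skipped; F skipped.
Profit = 41 + 43 + 44 + 51 = 179

179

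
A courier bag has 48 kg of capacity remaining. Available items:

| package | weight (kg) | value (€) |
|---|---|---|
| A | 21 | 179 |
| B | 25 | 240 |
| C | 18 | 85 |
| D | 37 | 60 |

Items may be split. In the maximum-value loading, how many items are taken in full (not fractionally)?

2

Order: B (240/25=9.60) > A (179/21=8.52) > C (85/18=4.72) > D (60/37=1.62)
Fill: take B (25 @ 240) → take A (21 @ 179) → take 2/18 of C → 9.44; 48/48 used.
2 item(s) taken whole; one partial (take 2/18 of C).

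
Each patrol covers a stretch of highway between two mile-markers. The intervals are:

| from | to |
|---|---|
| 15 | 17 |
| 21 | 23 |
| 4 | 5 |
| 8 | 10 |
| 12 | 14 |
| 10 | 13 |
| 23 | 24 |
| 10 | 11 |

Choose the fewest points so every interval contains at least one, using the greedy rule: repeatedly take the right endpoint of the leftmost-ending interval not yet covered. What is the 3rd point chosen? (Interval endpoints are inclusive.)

Sort by right endpoint; whenever an interval is uncovered, place a point at its right end.
By right end: [4,5]  [8,10]  [10,11]  [10,13]  [12,14]  [15,17]  [21,23]  [23,24]
[4,5] uncovered → point at 5; [8,10] uncovered → point at 10; [12,14] uncovered → point at 14; [15,17] uncovered → point at 17; [21,23] uncovered → point at 23.
Points: 5, 10, 14, 17, 23 (5 total).

14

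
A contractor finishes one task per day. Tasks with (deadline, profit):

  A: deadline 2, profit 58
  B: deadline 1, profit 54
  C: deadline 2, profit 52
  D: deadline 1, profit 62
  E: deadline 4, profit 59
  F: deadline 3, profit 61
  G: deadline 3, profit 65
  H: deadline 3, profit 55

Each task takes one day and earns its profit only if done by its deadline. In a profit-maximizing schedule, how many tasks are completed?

4

Sort by profit descending; place each in the latest free slot ≤ its deadline.
Profit order: G=65 D=62 F=61 E=59 A=58 H=55 B=54 C=52
Assign: G→slot 3, D→slot 1, F→slot 2, E→slot 4, A skipped, H skipped, B skipped, C skipped.
Slots: [1:D] [2:F] [3:G] [4:E]
4 of 8 scheduled.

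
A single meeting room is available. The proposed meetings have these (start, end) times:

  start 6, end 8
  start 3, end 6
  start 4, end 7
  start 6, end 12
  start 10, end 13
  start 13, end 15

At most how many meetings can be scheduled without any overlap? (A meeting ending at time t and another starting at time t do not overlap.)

Sorted by end: (3,6)  (4,7)  (6,8)  (6,12)  (10,13)  (13,15)
take (3,6); take (6,8); take (10,13); take (13,15).
Selected 4 meetings.

4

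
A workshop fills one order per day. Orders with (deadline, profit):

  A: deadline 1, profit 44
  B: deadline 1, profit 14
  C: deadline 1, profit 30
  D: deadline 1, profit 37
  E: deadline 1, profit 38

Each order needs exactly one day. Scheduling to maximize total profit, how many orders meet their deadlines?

Profit order: A=44 E=38 D=37 C=30 B=14
Assign: A→slot 1, E skipped, D skipped, C skipped, B skipped.
Slots: [1:A]
1 of 5 scheduled.

1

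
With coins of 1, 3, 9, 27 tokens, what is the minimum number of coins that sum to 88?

Greedy: take as many of the largest coin as possible, then repeat with the remainder.
88 − 3×27→7 − 2×3→1 − 1×1→0
Total coins = 3 + 2 + 1 = 6

6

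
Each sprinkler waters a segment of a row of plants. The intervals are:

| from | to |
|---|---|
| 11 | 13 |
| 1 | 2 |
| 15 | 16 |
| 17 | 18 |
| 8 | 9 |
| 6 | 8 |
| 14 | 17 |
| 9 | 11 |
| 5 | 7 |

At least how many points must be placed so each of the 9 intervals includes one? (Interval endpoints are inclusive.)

6

Process intervals by earliest right end; each time one isn't hit yet, stab at its right endpoint.
By right end: [1,2]  [5,7]  [6,8]  [8,9]  [9,11]  [11,13]  [15,16]  [14,17]  [17,18]
[1,2] uncovered → point at 2; [5,7] uncovered → point at 7; [8,9] uncovered → point at 9; [11,13] uncovered → point at 13; [15,16] uncovered → point at 16; [17,18] uncovered → point at 18.
Points: 2, 7, 9, 13, 16, 18 (6 total).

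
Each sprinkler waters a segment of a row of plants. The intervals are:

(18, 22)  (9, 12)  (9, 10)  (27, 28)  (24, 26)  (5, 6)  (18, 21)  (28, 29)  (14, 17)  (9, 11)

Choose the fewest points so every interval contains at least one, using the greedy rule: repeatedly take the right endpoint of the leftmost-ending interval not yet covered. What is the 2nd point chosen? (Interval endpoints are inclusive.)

Sort by right endpoint; whenever an interval is uncovered, place a point at its right end.
By right end: [5,6]  [9,10]  [9,11]  [9,12]  [14,17]  [18,21]  [18,22]  [24,26]  [27,28]  [28,29]
[5,6] uncovered → point at 6; [9,10] uncovered → point at 10; [14,17] uncovered → point at 17; [18,21] uncovered → point at 21; [24,26] uncovered → point at 26; [27,28] uncovered → point at 28.
Points: 6, 10, 17, 21, 26, 28 (6 total).

10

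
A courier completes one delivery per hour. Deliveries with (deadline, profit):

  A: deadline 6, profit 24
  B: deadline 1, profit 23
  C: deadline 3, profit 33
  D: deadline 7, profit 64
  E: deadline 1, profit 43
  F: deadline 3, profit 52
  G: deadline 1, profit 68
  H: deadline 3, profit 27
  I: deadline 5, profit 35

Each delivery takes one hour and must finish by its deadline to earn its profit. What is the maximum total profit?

276

Profit order: G=68 D=64 F=52 E=43 I=35 C=33 H=27 A=24 B=23
Assign: G→slot 1, D→slot 7, F→slot 3, E skipped, I→slot 5, C→slot 2, H skipped, A→slot 6, B skipped.
Slots: [1:G] [2:C] [3:F] [5:I] [6:A] [7:D]
Profit = 68 + 33 + 52 + 35 + 24 + 64 = 276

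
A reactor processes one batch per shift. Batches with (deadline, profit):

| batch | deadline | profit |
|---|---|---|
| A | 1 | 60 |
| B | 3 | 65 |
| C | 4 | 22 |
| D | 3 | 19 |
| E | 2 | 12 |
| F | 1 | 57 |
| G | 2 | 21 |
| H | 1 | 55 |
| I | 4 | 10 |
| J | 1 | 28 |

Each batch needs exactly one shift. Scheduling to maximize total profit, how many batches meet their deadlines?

4

By profit: B(d3,65), A(d1,60), F(d1,57), H(d1,55), J(d1,28), C(d4,22), G(d2,21), D(d3,19), E(d2,12), I(d4,10)
B→slot 3; A→slot 1; F skipped; H skipped; J skipped; C→slot 4; G→slot 2; D skipped; E skipped; I skipped.
4 of 10 scheduled.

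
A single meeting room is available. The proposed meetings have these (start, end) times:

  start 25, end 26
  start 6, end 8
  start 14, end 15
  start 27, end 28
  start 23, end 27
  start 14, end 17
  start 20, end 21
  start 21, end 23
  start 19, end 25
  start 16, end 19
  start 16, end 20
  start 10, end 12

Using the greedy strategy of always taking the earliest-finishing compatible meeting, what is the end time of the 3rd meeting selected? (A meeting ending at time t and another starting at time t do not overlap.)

Order by finish time; keep every interval that doesn't clash with the previous kept one.
Sorted by end: (6,8)  (10,12)  (14,15)  (14,17)  (16,19)  (16,20)  (20,21)  (21,23)  (19,25)  (25,26)  (23,27)  (27,28)
take (6,8); take (10,12); take (14,15); take (16,19); skip (16,20); take (20,21); take (21,23); take (25,26); take (27,28).
Selected: (6,8) (10,12) (14,15) (16,19) (20,21) (21,23) (25,26) (27,28)

15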